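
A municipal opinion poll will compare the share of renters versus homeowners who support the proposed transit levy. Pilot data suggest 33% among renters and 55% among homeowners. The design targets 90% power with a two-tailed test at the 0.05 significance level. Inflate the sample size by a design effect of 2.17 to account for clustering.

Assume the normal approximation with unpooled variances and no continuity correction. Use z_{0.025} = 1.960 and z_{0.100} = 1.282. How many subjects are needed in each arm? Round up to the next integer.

n = (z_{α/2} + z_β)² · [p₁(1−p₁) + p₂(1−p₂)] / (p₁ − p₂)²
  = (1.960 + 1.282)² · (0.33·0.67 + 0.55·0.45) / (-0.22)²
  = (3.242)² · (0.2211 + 0.2475) / 0.0484
  = 10.5106 · 0.4686 / 0.0484
  = 101.76
Design effect: 2.17 × 101.76 = 220.82.
Round up → n = 221 per group.

n = 221 per group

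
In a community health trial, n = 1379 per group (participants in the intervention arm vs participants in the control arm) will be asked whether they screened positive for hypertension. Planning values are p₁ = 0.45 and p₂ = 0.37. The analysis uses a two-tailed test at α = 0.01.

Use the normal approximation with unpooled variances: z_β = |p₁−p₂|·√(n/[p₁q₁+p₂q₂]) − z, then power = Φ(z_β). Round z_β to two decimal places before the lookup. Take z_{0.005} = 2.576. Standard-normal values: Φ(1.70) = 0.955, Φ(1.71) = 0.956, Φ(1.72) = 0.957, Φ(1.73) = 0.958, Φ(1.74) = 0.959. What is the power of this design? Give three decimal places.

Power ≈ 0.956

z_β = |p₁−p₂|·√(n/[p₁q₁+p₂q₂]) − z_{α/2}
    = 0.08 · √(1379/0.4806) − 2.576
    = 0.08 · 53.5661 − 2.576
    = 4.2853 − 2.576 = 1.7093 → 1.71
Power = Φ(1.71) = 0.956.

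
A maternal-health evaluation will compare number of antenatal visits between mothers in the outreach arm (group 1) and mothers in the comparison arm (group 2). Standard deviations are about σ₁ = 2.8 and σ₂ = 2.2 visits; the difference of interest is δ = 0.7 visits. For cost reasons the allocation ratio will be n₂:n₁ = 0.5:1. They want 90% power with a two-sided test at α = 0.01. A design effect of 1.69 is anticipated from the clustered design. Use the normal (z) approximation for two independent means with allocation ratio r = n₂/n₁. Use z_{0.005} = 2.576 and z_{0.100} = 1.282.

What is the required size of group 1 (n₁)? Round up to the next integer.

n₁ = (z_{α/2} + z_β)² · (σ₁² + σ₂²/r) / δ²
   = (2.576 + 1.282)² · (2.8² + 2.2²/0.5) / 0.7²
   = 14.8842 · (7.84 + 9.68) / 0.49
   = 14.8842 · 17.52 / 0.49
   = 532.18
Design effect: 1.69 × 532.18 = 899.39.
Round up → n₁ = 900; n₂ = r·n₁ = 0.5 × 900 = 450.

n₁ = 900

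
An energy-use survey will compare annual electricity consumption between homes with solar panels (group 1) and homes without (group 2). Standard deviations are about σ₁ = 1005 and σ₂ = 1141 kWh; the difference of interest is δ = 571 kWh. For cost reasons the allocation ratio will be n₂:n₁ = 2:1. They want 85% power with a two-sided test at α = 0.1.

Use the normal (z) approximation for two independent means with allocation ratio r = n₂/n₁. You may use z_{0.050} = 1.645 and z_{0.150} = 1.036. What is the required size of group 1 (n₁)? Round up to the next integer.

n₁ = 37

n₁ = (z_{α/2} + z_β)² · (σ₁² + σ₂²/r) / δ²
   = (1.645 + 1.036)² · (1005² + 1141²/2) / 571²
   = 7.1878 · (1010025 + 650940.5) / 326041
   = 7.1878 · 1660965.5 / 326041
   = 36.62
Round up → n₁ = 37; n₂ = r·n₁ = 2 × 37 = 74.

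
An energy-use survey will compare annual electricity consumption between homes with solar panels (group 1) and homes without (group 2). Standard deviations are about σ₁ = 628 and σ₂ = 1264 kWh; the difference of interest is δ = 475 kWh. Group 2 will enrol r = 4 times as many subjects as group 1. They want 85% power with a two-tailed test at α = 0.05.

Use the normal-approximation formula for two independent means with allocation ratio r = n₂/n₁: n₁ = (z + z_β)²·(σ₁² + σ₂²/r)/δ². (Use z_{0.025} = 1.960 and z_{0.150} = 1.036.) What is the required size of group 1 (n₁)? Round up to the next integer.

n₁ = (z_{α/2} + z_β)² · (σ₁² + σ₂²/r) / δ²
   = (1.960 + 1.036)² · (628² + 1264²/4) / 475²
   = 8.9760 · (394384 + 399424) / 225625
   = 8.9760 · 793808 / 225625
   = 31.58
Round up → n₁ = 32; n₂ = r·n₁ = 4 × 32 = 128.

n₁ = 32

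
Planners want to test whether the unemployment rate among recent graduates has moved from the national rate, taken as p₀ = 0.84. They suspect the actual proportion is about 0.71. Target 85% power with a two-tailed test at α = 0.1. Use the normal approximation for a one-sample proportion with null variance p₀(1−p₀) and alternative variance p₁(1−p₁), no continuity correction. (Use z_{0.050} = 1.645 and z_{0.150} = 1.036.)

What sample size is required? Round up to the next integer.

n = [z_{α/2}·√(p₀q₀) + z_β·√(p₁q₁)]² / (p₁ − p₀)²
  = [1.645·√(0.84·0.16) + 1.036·√(0.71·0.29)]² / (-0.13)²
  = [1.645·0.3666 + 1.036·0.4538]² / 0.0169
  = [1.0732]² / 0.0169
  = 68.15
Round up → n = 69.

n = 69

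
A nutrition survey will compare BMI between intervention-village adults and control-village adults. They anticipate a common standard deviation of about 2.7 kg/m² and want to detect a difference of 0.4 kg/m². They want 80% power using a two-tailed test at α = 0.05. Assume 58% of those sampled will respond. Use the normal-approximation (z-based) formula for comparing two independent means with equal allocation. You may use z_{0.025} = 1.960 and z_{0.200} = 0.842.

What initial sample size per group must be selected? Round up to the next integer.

n = (z_{α/2} + z_β)² · (σ₁² + σ₂²) / δ²
  = (1.960 + 0.842)² · (2·2.7² = 14.58) / 0.4²
  = 7.8512 · 14.58 / 0.16
  = 715.44
Adjust for 58% response: 715.44 / 0.58 = 1233.52.
Round up → n = 1234 per group.

n = 1234 per group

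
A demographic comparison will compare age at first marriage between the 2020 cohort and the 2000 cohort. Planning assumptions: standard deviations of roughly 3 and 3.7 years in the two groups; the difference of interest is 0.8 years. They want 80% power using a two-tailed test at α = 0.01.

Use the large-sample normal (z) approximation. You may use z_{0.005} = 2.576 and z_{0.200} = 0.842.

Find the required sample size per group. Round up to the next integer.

n = (z_{α/2} + z_β)² · (σ₁² + σ₂²) / δ²
  = (2.576 + 0.842)² · (3² + 3.7² = 22.69) / 0.8²
  = 11.6827 · 22.69 / 0.64
  = 414.19
Round up → n = 415 per group.

n = 415 per group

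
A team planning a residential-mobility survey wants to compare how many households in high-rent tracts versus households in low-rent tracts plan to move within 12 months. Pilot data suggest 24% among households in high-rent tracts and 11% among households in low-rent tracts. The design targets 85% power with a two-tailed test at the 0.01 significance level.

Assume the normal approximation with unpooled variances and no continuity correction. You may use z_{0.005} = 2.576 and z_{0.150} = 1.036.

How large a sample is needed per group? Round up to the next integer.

n = (z_{α/2} + z_β)² · [p₁(1−p₁) + p₂(1−p₂)] / (p₁ − p₂)²
  = (2.576 + 1.036)² · (0.24·0.76 + 0.11·0.89) / (0.13)²
  = (3.612)² · (0.1824 + 0.0979) / 0.0169
  = 13.0465 · 0.2803 / 0.0169
  = 216.39
Round up → n = 217 per group.

n = 217 per group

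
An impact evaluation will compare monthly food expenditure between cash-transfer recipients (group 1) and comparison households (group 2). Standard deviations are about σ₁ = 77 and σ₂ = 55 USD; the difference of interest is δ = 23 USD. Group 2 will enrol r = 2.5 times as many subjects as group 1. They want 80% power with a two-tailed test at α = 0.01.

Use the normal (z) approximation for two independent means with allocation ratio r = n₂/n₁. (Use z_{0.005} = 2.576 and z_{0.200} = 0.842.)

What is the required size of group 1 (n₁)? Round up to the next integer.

n₁ = (z_{α/2} + z_β)² · (σ₁² + σ₂²/r) / δ²
   = (2.576 + 0.842)² · (77² + 55²/2.5) / 23²
   = 11.6827 · (5929 + 1210) / 529
   = 11.6827 · 7139 / 529
   = 157.66
Round up → n₁ = 158; n₂ = r·n₁ = 2.5 × 158 = 395.

n₁ = 158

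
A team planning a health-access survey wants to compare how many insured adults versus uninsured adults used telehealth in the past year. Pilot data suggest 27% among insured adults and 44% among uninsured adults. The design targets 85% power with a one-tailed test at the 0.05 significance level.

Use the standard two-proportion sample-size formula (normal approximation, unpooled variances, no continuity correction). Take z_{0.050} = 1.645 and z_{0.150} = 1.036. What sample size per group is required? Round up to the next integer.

n = (z_α + z_β)² · [p₁(1−p₁) + p₂(1−p₂)] / (p₁ − p₂)²
  = (1.645 + 1.036)² · (0.27·0.73 + 0.44·0.56) / (-0.17)²
  = (2.681)² · (0.1971 + 0.2464) / 0.0289
  = 7.1878 · 0.4435 / 0.0289
  = 110.30
Round up → n = 111 per group.

n = 111 per group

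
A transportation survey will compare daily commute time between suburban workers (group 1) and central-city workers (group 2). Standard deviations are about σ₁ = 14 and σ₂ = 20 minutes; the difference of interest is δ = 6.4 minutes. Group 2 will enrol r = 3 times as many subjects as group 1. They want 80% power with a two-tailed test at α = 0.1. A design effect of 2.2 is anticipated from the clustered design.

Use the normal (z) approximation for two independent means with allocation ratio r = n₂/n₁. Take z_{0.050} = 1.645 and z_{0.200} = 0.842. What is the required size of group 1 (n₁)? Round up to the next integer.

n₁ = (z_{α/2} + z_β)² · (σ₁² + σ₂²/r) / δ²
   = (1.645 + 0.842)² · (14² + 20²/3) / 6.4²
   = 6.1852 · (196 + 133.3333) / 40.96
   = 6.1852 · 329.3333 / 40.96
   = 49.73
Design effect: 2.2 × 49.73 = 109.41.
Round up → n₁ = 110; n₂ = r·n₁ = 3 × 110 = 330.

n₁ = 110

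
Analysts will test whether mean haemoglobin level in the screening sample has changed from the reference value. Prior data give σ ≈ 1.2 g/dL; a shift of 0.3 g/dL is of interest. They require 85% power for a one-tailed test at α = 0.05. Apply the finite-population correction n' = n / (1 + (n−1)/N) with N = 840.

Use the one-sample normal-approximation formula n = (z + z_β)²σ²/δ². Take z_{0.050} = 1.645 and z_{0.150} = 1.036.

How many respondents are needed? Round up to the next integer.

n = (z_α + z_β)² · σ² / δ²
  = (1.645 + 1.036)² · 1.2² / 0.3²
  = 7.1878 · 1.44 / 0.09
  = 115.00
Finite-population correction (N = 840): 115.00 / (1 + (115.00 − 1)/840) = 101.26.
Round up → n = 102.

n = 102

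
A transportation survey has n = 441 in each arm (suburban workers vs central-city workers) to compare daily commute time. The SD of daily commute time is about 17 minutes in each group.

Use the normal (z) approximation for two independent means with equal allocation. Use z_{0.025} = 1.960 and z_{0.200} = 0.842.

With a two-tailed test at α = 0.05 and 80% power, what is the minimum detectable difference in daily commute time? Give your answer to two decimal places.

Minimum detectable difference ≈ 3.21 minutes

δ = (z_{α/2} + z_β) · √((σ₁²+σ₂²)/n)
  = (1.960 + 0.842) · √(578/441)
  = 2.802 · √1.3107
  = 2.802 · 1.1448
  = 3.2078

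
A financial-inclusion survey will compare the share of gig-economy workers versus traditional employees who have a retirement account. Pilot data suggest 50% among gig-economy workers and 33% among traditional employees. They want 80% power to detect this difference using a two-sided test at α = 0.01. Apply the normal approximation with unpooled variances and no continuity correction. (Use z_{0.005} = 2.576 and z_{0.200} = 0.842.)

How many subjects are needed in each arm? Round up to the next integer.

n = 191 per group

n = (z_{α/2} + z_β)² · [p₁(1−p₁) + p₂(1−p₂)] / (p₁ − p₂)²
  = (2.576 + 0.842)² · (0.50·0.50 + 0.33·0.67) / (0.17)²
  = (3.418)² · (0.2500 + 0.2211) / 0.0289
  = 11.6827 · 0.4711 / 0.0289
  = 190.44
Round up → n = 191 per group.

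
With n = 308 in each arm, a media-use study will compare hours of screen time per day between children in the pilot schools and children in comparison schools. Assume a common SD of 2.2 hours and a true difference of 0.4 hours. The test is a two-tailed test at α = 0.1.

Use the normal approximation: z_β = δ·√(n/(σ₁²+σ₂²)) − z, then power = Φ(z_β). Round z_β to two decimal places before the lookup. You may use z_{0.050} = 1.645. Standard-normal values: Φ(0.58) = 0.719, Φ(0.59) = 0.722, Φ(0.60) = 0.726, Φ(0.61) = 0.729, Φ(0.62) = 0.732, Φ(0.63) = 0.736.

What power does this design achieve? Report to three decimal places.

z_β = δ·√(n/(σ₁²+σ₂²)) − z_{α/2}
    = 0.4 · √(308/9.68) − 1.645
    = 0.4 · 5.64076 − 1.645
    = 2.2563 − 1.645 = 0.6113 → 0.61
Power = Φ(0.61) = 0.729.

Power ≈ 0.729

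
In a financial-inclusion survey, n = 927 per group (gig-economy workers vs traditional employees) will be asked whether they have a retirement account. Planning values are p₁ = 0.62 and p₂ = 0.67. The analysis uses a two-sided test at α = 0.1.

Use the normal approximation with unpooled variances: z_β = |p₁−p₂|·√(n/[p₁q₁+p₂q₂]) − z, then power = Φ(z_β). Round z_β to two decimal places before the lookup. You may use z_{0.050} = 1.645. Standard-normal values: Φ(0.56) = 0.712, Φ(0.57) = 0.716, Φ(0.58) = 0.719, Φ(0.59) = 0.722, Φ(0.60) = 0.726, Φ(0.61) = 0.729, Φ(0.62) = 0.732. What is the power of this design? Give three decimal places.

z_β = |p₁−p₂|·√(n/[p₁q₁+p₂q₂]) − z_{α/2}
    = 0.05 · √(927/0.4567) − 1.645
    = 0.05 · 45.0531 − 1.645
    = 2.2527 − 1.645 = 0.6077 → 0.61
Power = Φ(0.61) = 0.729.

Power ≈ 0.729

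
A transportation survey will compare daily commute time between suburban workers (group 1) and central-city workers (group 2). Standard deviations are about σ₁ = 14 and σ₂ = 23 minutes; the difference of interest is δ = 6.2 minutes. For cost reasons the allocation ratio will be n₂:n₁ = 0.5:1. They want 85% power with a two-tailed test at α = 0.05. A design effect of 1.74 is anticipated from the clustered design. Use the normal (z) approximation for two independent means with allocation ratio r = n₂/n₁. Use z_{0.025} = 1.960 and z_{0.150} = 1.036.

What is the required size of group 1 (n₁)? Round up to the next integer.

n₁ = (z_{α/2} + z_β)² · (σ₁² + σ₂²/r) / δ²
   = (1.960 + 1.036)² · (14² + 23²/0.5) / 6.2²
   = 8.9760 · (196 + 1058) / 38.44
   = 8.9760 · 1254 / 38.44
   = 292.82
Design effect: 1.74 × 292.82 = 509.50.
Round up → n₁ = 510; n₂ = r·n₁ = 0.5 × 510 = 255.

n₁ = 510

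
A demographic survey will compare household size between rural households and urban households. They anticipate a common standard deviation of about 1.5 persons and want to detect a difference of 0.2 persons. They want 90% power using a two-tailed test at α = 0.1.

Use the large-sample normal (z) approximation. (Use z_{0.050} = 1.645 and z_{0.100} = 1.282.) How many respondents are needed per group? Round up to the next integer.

n = 964 per group

n = (z_{α/2} + z_β)² · (σ₁² + σ₂²) / δ²
  = (1.645 + 1.282)² · (2·1.5² = 4.5) / 0.2²
  = 8.5673 · 4.5 / 0.04
  = 963.82
Round up → n = 964 per group.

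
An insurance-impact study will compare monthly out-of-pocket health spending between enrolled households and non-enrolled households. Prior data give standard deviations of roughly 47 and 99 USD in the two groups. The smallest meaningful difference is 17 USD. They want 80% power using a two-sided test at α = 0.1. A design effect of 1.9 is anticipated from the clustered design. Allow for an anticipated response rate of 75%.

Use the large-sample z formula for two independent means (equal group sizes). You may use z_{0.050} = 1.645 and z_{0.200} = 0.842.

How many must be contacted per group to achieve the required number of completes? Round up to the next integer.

n = 652 per group

n = (z_{α/2} + z_β)² · (σ₁² + σ₂²) / δ²
  = (1.645 + 0.842)² · (47² + 99² = 12010) / 17²
  = 6.1852 · 12010 / 289
  = 257.04
Design effect: 1.9 × 257.04 = 488.37.
Adjust for 75% response: 488.37 / 0.75 = 651.16.
Round up → n = 652 per group.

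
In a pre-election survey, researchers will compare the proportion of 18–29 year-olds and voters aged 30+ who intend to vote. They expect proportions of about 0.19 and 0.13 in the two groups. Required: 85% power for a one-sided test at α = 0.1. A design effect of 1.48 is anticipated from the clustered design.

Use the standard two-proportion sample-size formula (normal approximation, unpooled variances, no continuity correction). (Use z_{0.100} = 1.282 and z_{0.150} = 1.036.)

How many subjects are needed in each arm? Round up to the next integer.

n = 590 per group

n = (z_α + z_β)² · [p₁(1−p₁) + p₂(1−p₂)] / (p₁ − p₂)²
  = (1.282 + 1.036)² · (0.19·0.81 + 0.13·0.87) / (0.06)²
  = (2.318)² · (0.1539 + 0.1131) / 0.0036
  = 5.3731 · 0.2670 / 0.0036
  = 398.51
Design effect: 1.48 × 398.51 = 589.79.
Round up → n = 590 per group.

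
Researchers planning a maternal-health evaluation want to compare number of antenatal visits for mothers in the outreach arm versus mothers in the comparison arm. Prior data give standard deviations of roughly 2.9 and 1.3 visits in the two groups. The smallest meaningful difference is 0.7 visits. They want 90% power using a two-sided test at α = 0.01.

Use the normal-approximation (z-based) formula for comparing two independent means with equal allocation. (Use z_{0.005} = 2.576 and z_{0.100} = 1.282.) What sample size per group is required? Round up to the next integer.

n = (z_{α/2} + z_β)² · (σ₁² + σ₂²) / δ²
  = (2.576 + 1.282)² · (2.9² + 1.3² = 10.1) / 0.7²
  = 14.8842 · 10.1 / 0.49
  = 306.80
Round up → n = 307 per group.

n = 307 per group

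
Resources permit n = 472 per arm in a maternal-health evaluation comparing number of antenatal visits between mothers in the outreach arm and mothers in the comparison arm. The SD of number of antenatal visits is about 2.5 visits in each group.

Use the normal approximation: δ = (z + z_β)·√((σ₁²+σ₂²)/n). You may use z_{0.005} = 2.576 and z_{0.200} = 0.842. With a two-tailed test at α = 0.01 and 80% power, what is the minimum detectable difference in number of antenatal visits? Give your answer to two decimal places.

Minimum detectable difference ≈ 0.56 visits

δ = (z_{α/2} + z_β) · √((σ₁²+σ₂²)/n)
  = (2.576 + 0.842) · √(12.5/472)
  = 3.418 · √0.02648
  = 3.418 · 0.1627
  = 0.5562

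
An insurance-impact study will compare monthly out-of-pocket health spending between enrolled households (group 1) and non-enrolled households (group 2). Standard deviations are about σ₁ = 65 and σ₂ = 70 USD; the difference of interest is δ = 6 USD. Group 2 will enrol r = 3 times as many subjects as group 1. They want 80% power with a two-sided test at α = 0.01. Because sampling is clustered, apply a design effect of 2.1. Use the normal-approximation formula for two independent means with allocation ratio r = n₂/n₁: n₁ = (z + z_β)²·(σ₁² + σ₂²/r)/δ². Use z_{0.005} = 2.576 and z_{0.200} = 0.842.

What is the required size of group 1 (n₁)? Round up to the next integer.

n₁ = (z_{α/2} + z_β)² · (σ₁² + σ₂²/r) / δ²
   = (2.576 + 0.842)² · (65² + 70²/3) / 6²
   = 11.6827 · (4225 + 1633.3) / 36
   = 11.6827 · 5858.3 / 36
   = 1901.15
Design effect: 2.1 × 1901.15 = 3992.41.
Round up → n₁ = 3993; n₂ = r·n₁ = 3 × 3993 = 11979.

n₁ = 3993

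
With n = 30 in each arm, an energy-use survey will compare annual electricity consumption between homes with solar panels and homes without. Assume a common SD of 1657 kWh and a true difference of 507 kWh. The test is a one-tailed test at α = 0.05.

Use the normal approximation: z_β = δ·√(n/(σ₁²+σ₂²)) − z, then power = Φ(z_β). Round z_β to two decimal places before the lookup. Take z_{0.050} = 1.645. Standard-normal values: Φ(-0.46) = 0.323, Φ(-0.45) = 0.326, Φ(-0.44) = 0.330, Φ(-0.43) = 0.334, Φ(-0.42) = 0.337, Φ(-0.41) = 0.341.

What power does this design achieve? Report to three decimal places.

Power ≈ 0.323

z_β = δ·√(n/(σ₁²+σ₂²)) − z_α
    = 507 · √(30/5491298) − 1.645
    = 507 · 0.00234 − 1.645
    = 1.1850 − 1.645 = -0.4600 → -0.46
Power = Φ(-0.46) = 0.323.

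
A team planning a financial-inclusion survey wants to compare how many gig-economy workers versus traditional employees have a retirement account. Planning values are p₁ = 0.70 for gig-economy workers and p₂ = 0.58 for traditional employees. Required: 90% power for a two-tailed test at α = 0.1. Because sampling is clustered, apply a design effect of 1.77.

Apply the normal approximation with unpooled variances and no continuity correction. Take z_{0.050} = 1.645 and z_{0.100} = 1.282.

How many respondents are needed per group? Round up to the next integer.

n = 478 per group

n = (z_{α/2} + z_β)² · [p₁(1−p₁) + p₂(1−p₂)] / (p₁ − p₂)²
  = (1.645 + 1.282)² · (0.70·0.30 + 0.58·0.42) / (0.12)²
  = (2.927)² · (0.2100 + 0.2436) / 0.0144
  = 8.5673 · 0.4536 / 0.0144
  = 269.87
Design effect: 1.77 × 269.87 = 477.67.
Round up → n = 478 per group.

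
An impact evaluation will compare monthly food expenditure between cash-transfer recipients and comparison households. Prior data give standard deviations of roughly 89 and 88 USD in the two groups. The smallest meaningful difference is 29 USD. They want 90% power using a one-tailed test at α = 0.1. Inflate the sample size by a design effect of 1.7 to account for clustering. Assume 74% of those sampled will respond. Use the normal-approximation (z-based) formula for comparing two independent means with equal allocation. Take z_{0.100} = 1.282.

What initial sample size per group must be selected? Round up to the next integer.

n = 282 per group

n = (z_α + z_β)² · (σ₁² + σ₂²) / δ²
  = (1.282 + 1.282)² · (89² + 88² = 15665) / 29²
  = 6.5741 · 15665 / 841
  = 122.45
Design effect: 1.7 × 122.45 = 208.17.
Adjust for 74% response: 208.17 / 0.74 = 281.31.
Round up → n = 282 per group.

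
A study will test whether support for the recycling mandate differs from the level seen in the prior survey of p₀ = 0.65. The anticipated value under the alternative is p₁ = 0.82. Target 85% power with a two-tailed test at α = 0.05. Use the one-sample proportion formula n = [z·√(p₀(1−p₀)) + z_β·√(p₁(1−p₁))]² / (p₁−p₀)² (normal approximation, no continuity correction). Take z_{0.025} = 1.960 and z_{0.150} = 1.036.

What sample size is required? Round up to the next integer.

n = 62

n = [z_{α/2}·√(p₀q₀) + z_β·√(p₁q₁)]² / (p₁ − p₀)²
  = [1.960·√(0.65·0.35) + 1.036·√(0.82·0.18)]² / (0.17)²
  = [1.960·0.4770 + 1.036·0.3842]² / 0.0289
  = [1.3329]² / 0.0289
  = 61.47
Round up → n = 62.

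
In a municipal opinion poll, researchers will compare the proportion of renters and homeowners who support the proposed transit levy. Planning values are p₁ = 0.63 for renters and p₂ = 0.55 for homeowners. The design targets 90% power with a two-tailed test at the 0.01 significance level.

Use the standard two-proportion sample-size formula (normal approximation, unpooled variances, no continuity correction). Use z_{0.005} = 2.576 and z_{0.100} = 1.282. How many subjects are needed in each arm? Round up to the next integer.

n = (z_{α/2} + z_β)² · [p₁(1−p₁) + p₂(1−p₂)] / (p₁ − p₂)²
  = (2.576 + 1.282)² · (0.63·0.37 + 0.55·0.45) / (0.08)²
  = (3.858)² · (0.2331 + 0.2475) / 0.0064
  = 14.8842 · 0.4806 / 0.0064
  = 1117.71
Round up → n = 1118 per group.

n = 1118 per group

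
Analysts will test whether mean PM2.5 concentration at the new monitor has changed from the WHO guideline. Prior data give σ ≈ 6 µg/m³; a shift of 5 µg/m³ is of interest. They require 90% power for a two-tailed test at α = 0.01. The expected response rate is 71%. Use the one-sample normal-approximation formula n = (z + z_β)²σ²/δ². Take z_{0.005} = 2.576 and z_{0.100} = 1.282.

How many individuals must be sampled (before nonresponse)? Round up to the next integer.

n = (z_{α/2} + z_β)² · σ² / δ²
  = (2.576 + 1.282)² · 6² / 5²
  = 14.8842 · 36 / 25
  = 21.43
Adjust for 71% response: 21.43 / 0.71 = 30.19.
Round up → n = 31.

n = 31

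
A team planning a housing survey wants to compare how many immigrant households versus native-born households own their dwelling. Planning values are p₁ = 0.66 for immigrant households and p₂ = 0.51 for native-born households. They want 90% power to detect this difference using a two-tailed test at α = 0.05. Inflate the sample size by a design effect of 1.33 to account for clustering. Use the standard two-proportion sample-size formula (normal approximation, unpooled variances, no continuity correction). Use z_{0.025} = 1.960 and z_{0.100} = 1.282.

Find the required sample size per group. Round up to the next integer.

n = 295 per group

n = (z_{α/2} + z_β)² · [p₁(1−p₁) + p₂(1−p₂)] / (p₁ − p₂)²
  = (1.960 + 1.282)² · (0.66·0.34 + 0.51·0.49) / (0.15)²
  = (3.242)² · (0.2244 + 0.2499) / 0.0225
  = 10.5106 · 0.4743 / 0.0225
  = 221.56
Design effect: 1.33 × 221.56 = 294.68.
Round up → n = 295 per group.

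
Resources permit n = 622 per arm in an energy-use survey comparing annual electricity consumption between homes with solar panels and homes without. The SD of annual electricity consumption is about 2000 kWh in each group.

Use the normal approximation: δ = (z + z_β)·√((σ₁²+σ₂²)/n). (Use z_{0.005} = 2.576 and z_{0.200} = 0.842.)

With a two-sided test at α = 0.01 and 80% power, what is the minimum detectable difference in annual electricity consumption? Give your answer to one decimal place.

δ = (z_{α/2} + z_β) · √((σ₁²+σ₂²)/n)
  = (2.576 + 0.842) · √(8000000/622)
  = 3.418 · √12861.7
  = 3.418 · 113.4096
  = 387.6340

Minimum detectable difference ≈ 387.6 kWh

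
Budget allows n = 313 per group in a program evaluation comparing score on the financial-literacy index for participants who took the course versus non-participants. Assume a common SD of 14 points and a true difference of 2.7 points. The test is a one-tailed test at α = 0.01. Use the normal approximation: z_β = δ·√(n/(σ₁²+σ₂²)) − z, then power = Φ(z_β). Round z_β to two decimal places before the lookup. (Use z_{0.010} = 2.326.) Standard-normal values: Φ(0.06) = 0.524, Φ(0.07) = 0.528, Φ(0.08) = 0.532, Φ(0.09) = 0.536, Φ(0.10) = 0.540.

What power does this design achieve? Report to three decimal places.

z_β = δ·√(n/(σ₁²+σ₂²)) − z_α
    = 2.7 · √(313/392) − 2.326
    = 2.7 · 0.89357 − 2.326
    = 2.4126 − 2.326 = 0.0866 → 0.09
Power = Φ(0.09) = 0.536.

Power ≈ 0.536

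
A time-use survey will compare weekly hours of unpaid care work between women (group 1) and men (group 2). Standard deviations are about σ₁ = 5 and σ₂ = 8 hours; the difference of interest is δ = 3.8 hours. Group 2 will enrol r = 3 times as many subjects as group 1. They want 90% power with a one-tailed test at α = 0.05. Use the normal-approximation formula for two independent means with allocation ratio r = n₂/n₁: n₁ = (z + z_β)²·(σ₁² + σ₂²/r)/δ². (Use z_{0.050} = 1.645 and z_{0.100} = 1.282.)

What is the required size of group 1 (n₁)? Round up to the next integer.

n₁ = 28

n₁ = (z_α + z_β)² · (σ₁² + σ₂²/r) / δ²
   = (1.645 + 1.282)² · (5² + 8²/3) / 3.8²
   = 8.5673 · (25 + 21.3333) / 14.44
   = 8.5673 · 46.3333 / 14.44
   = 27.49
Round up → n₁ = 28; n₂ = r·n₁ = 3 × 28 = 84.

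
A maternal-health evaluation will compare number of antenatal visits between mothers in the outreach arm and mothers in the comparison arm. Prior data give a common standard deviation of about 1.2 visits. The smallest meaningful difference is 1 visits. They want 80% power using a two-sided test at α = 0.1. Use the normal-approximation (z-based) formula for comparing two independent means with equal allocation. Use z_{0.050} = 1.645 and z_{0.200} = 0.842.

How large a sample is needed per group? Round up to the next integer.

n = (z_{α/2} + z_β)² · (σ₁² + σ₂²) / δ²
  = (1.645 + 0.842)² · (2·1.2² = 2.88) / 1²
  = 6.1852 · 2.88 / 1
  = 17.81
Round up → n = 18 per group.

n = 18 per group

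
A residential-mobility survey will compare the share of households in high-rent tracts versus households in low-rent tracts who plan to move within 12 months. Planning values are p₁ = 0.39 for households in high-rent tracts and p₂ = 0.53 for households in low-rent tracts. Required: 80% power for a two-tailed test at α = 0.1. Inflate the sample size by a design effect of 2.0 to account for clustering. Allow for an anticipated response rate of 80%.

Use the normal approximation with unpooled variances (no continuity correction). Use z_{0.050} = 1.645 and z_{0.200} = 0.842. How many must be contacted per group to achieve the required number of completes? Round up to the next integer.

n = (z_{α/2} + z_β)² · [p₁(1−p₁) + p₂(1−p₂)] / (p₁ − p₂)²
  = (1.645 + 0.842)² · (0.39·0.61 + 0.53·0.47) / (-0.14)²
  = (2.487)² · (0.2379 + 0.2491) / 0.0196
  = 6.1852 · 0.4870 / 0.0196
  = 153.68
Design effect: 2.0 × 153.68 = 307.37.
Adjust for 80% response: 307.37 / 0.80 = 384.21.
Round up → n = 385 per group.

n = 385 per group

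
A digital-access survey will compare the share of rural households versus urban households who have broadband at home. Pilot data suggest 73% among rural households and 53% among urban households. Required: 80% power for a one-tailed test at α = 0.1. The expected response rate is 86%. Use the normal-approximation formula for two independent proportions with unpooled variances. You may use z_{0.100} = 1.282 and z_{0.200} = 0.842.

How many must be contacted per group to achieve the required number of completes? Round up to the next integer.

n = (z_α + z_β)² · [p₁(1−p₁) + p₂(1−p₂)] / (p₁ − p₂)²
  = (1.282 + 0.842)² · (0.73·0.27 + 0.53·0.47) / (0.20)²
  = (2.124)² · (0.1971 + 0.2491) / 0.0400
  = 4.5114 · 0.4462 / 0.0400
  = 50.32
Adjust for 86% response: 50.32 / 0.86 = 58.52.
Round up → n = 59 per group.

n = 59 per group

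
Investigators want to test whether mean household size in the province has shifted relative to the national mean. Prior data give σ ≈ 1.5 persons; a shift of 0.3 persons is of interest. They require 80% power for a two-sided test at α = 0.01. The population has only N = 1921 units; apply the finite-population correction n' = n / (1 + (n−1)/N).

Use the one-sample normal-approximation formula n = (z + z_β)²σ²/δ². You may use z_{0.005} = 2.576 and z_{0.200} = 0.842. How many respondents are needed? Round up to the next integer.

n = 254

n = (z_{α/2} + z_β)² · σ² / δ²
  = (2.576 + 0.842)² · 1.5² / 0.3²
  = 11.6827 · 2.25 / 0.09
  = 292.07
Finite-population correction (N = 1921): 292.07 / (1 + (292.07 − 1)/1921) = 253.64.
Round up → n = 254.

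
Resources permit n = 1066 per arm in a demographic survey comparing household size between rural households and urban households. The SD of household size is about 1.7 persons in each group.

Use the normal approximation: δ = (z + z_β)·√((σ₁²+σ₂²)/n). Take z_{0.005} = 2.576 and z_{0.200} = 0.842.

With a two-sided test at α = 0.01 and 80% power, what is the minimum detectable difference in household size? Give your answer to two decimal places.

δ = (z_{α/2} + z_β) · √((σ₁²+σ₂²)/n)
  = (2.576 + 0.842) · √(5.78/1066)
  = 3.418 · √0.00542
  = 3.418 · 0.0736
  = 0.2517

Minimum detectable difference ≈ 0.25 persons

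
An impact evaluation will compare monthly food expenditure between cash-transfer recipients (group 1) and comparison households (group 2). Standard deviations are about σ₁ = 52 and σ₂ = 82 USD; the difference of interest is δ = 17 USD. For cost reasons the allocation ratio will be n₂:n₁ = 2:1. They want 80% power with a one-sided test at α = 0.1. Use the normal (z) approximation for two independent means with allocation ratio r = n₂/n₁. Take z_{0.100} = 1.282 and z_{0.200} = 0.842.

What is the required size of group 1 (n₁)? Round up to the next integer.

n₁ = 95

n₁ = (z_α + z_β)² · (σ₁² + σ₂²/r) / δ²
   = (1.282 + 0.842)² · (52² + 82²/2) / 17²
   = 4.5114 · (2704 + 3362) / 289
   = 4.5114 · 6066 / 289
   = 94.69
Round up → n₁ = 95; n₂ = r·n₁ = 2 × 95 = 190.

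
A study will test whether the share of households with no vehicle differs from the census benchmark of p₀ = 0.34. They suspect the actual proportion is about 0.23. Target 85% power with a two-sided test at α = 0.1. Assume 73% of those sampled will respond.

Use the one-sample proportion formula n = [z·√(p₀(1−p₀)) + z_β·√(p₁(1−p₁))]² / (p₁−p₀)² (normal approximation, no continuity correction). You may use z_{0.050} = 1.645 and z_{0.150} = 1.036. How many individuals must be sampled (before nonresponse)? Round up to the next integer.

n = [z_{α/2}·√(p₀q₀) + z_β·√(p₁q₁)]² / (p₁ − p₀)²
  = [1.645·√(0.34·0.66) + 1.036·√(0.23·0.77)]² / (-0.11)²
  = [1.645·0.4737 + 1.036·0.4208]² / 0.0121
  = [1.2152]² / 0.0121
  = 122.05
Adjust for 73% response: 122.05 / 0.73 = 167.19.
Round up → n = 168.

n = 168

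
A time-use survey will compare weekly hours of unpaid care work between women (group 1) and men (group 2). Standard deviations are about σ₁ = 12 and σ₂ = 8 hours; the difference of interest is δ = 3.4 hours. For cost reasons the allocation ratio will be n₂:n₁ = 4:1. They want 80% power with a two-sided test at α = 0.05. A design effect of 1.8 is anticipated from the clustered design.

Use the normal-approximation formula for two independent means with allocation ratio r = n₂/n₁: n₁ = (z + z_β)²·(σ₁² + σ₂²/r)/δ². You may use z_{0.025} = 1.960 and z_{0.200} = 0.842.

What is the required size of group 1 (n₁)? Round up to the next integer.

n₁ = 196

n₁ = (z_{α/2} + z_β)² · (σ₁² + σ₂²/r) / δ²
   = (1.960 + 0.842)² · (12² + 8²/4) / 3.4²
   = 7.8512 · (144 + 16) / 11.56
   = 7.8512 · 160 / 11.56
   = 108.67
Design effect: 1.8 × 108.67 = 195.60.
Round up → n₁ = 196; n₂ = r·n₁ = 4 × 196 = 784.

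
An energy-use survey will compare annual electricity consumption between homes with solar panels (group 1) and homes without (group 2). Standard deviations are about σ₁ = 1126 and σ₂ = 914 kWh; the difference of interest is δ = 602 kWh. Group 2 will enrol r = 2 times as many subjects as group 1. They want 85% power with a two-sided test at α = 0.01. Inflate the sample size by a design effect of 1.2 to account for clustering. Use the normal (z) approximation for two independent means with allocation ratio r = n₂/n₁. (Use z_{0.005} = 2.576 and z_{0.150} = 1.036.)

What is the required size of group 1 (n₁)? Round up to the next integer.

n₁ = 73

n₁ = (z_{α/2} + z_β)² · (σ₁² + σ₂²/r) / δ²
   = (2.576 + 1.036)² · (1126² + 914²/2) / 602²
   = 13.0465 · (1267876 + 417698) / 362404
   = 13.0465 · 1685574 / 362404
   = 60.68
Design effect: 1.2 × 60.68 = 72.82.
Round up → n₁ = 73; n₂ = r·n₁ = 2 × 73 = 146.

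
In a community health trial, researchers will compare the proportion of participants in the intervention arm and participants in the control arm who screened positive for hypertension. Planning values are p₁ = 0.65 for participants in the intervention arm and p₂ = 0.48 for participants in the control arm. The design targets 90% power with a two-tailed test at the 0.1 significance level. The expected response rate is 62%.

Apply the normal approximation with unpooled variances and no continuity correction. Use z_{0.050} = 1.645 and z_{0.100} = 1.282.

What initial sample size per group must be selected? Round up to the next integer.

n = 229 per group

n = (z_{α/2} + z_β)² · [p₁(1−p₁) + p₂(1−p₂)] / (p₁ − p₂)²
  = (1.645 + 1.282)² · (0.65·0.35 + 0.48·0.52) / (0.17)²
  = (2.927)² · (0.2275 + 0.2496) / 0.0289
  = 8.5673 · 0.4771 / 0.0289
  = 141.44
Adjust for 62% response: 141.44 / 0.62 = 228.12.
Round up → n = 229 per group.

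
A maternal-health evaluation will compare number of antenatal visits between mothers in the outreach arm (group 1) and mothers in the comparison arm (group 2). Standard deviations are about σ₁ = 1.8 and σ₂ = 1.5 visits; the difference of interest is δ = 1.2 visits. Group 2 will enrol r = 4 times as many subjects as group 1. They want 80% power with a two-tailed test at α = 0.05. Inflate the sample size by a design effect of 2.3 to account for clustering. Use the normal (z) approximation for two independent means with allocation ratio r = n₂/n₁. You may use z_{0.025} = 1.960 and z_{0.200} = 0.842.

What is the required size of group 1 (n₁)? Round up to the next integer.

n₁ = (z_{α/2} + z_β)² · (σ₁² + σ₂²/r) / δ²
   = (1.960 + 0.842)² · (1.8² + 1.5²/4) / 1.2²
   = 7.8512 · (3.24 + 0.5625) / 1.44
   = 7.8512 · 3.8025 / 1.44
   = 20.73
Design effect: 2.3 × 20.73 = 47.68.
Round up → n₁ = 48; n₂ = r·n₁ = 4 × 48 = 192.

n₁ = 48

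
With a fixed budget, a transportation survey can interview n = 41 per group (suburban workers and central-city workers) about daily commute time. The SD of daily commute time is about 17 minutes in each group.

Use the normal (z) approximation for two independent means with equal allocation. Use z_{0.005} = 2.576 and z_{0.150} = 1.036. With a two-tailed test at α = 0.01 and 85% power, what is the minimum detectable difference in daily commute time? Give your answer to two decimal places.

Minimum detectable difference ≈ 13.56 minutes

δ = (z_{α/2} + z_β) · √((σ₁²+σ₂²)/n)
  = (2.576 + 1.036) · √(578/41)
  = 3.612 · √14.0976
  = 3.612 · 3.7547
  = 13.5619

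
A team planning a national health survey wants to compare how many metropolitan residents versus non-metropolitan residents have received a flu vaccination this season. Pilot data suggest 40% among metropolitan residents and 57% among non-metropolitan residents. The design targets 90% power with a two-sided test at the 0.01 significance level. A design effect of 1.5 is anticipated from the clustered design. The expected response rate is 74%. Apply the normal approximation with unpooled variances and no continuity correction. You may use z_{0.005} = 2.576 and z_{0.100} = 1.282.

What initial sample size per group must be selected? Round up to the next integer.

n = 507 per group

n = (z_{α/2} + z_β)² · [p₁(1−p₁) + p₂(1−p₂)] / (p₁ − p₂)²
  = (2.576 + 1.282)² · (0.40·0.60 + 0.57·0.43) / (-0.17)²
  = (3.858)² · (0.2400 + 0.2451) / 0.0289
  = 14.8842 · 0.4851 / 0.0289
  = 249.84
Design effect: 1.5 × 249.84 = 374.76.
Adjust for 74% response: 374.76 / 0.74 = 506.43.
Round up → n = 507 per group.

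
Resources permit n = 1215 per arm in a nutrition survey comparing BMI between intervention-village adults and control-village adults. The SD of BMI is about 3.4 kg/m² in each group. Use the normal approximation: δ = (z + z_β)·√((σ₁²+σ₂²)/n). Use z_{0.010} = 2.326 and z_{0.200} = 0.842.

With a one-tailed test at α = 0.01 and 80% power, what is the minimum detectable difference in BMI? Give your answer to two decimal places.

δ = (z_α + z_β) · √((σ₁²+σ₂²)/n)
  = (2.326 + 0.842) · √(23.12/1215)
  = 3.168 · √0.01903
  = 3.168 · 0.1379
  = 0.4370

Minimum detectable difference ≈ 0.44 kg/m²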